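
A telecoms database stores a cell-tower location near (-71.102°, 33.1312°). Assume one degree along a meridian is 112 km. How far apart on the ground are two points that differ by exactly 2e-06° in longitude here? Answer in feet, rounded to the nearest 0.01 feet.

0.24 feet

One degree of longitude here spans 112000 × cos 71.102° = 112000 × 0.3239 ≈ 36275.1 m; 2e-06° of that is 0.0725501 m.
In feet: 0.0725501 m ÷ 0.3048 ≈ 0.23803 ft.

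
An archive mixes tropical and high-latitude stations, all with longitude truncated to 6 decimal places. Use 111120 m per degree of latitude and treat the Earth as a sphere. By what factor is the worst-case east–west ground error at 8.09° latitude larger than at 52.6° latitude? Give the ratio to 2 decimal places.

Truncating at 6 decimal places can drop up to a full unit in the last place, so the longitude may be off by as much as 1e-06°.
Error at 8.09° = 1e-06° × 111120 × cos 8.09° ≈ 0.11112 × 0.9900 = 0.11001 m.
At 52.6°: 1e-06° × 111120 × cos 52.6° = 1e-06 × 111120 × 0.6074 ≈ 0.067492 m.
Ratio: 0.11001 / 0.067492 = cos 8.09° / cos 52.6° ≈ 1.6300.

1.63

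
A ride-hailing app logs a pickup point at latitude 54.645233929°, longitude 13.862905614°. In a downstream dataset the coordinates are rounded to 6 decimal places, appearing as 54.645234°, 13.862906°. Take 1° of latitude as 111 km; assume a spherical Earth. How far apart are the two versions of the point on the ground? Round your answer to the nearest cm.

3 cm

Δlat = 54.645233929 − 54.645234 = -0.000000071°; Δlon = 13.862905614 − 13.862906 = -0.000000386°.
N–S: -0.000000071° × 111000 m/° = -0.007881 m.
East–west at this latitude: -0.000000386° × 111000 × cos 54.6452° ≈ -0.000000386 × 64228.8 = -0.0247923 m.
Distance: √(0.007881² + 0.0247923²) ≈ 0.0260148 m.
That is 0.0260148 m = 2.6015 cm.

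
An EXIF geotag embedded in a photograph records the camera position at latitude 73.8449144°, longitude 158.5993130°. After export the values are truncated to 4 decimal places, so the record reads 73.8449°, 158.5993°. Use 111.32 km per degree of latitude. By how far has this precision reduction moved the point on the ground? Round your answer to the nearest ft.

The latitude changed by +0.0000144° and the longitude by +0.0000130°.
North–south shift: 0.0000144 × 111320 = 1.60301 m.
East–west at this latitude: 0.0000130° × 111320 × cos 73.8449° ≈ 0.0000130 × 30973.5 = 0.402656 m.
Distance: √(1.60301² + 0.402656²) ≈ 1.65281 m.
Converting: 1.65281 m × 3.2808 ft/m ≈ 5.4226 ft.

5 ft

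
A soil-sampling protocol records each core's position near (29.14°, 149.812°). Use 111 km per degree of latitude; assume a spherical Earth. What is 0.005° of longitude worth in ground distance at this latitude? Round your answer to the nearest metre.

One degree of longitude here spans 111000 × cos 29.14° = 111000 × 0.8734 ≈ 96951 m; 0.005° of that is 484.755 m.

485 metres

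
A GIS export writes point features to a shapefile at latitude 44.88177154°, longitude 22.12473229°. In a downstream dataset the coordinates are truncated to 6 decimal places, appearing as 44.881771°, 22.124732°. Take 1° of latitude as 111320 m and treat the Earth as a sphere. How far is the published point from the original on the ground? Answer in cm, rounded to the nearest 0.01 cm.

The latitude changed by +0.00000054° and the longitude by +0.00000029°.
N–S: 0.00000054° × 111320 m/° = 0.0601128 m.
E–W at 44.8818°: 0.00000029° × 111320 × cos 44.8818° = 0.00000029 × 111320 × 0.7086 ≈ 0.0228744 m.
Distance: √(0.0601128² + 0.0228744²) ≈ 0.0643179 m.
That is 0.0643179 m = 6.4318 cm.

6.43 cm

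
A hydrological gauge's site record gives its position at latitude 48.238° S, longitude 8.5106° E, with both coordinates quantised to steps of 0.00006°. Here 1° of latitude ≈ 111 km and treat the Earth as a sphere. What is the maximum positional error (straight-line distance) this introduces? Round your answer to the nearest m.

4 m

With a 0.00006° grid the true value lies within half a step, ±0.00006°/2 = ±3e-05°, of the stored one.
North–south component: 3e-05° × 111000 = 3.33 m.
E–W at 48.238°: 3e-05° × 111000 × cos 48.238° = 3e-05 × 111000 × 0.6660 ≈ 2.21791 m.
Combining orthogonally: (3.33² + 2.21791²)^½ ≈ 4.001 m.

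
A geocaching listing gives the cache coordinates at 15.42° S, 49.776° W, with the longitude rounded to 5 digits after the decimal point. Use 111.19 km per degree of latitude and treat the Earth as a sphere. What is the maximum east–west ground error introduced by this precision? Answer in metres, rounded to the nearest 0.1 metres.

Rounding to 5 decimal places leaves the longitude within ±5e-06° of the true value.
One degree of longitude at 15.42° is 111190 × cos 15.42° ≈ 111190 × 0.9640 = 107187 m.
So at most 5e-06° × 107187 ≈ 0.535937 m east–west.

0.5 metres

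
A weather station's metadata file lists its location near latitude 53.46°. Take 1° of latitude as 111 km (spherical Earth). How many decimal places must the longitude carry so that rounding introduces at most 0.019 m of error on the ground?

7

At 53.46° one degree of longitude covers 111000 × cos 53.46° ≈ 111000 × 0.5954 ≈ 66087.6 m.
With N decimal places the half-ulp bound is 0.5·10⁻ᴺ°, or 0.5·10⁻ᴺ × 66087.6 m on the ground.
Need 0.5 × 66087.6 × 10⁻ᴺ ≤ 0.019 → 10⁻ᴺ ≤ 5.750e-07, so N ≥ 6.24.
So 7 decimal places suffice (0.0033 m); 6 would allow up to 0.033 m.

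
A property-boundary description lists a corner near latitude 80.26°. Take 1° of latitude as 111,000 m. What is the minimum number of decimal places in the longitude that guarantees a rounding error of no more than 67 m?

At 80.26° one degree of longitude covers 111000 × cos 80.26° ≈ 111000 × 0.1692 ≈ 18778.7 m.
With N decimal places the half-ulp bound is 0.5·10⁻ᴺ°, or 0.5·10⁻ᴺ × 18778.7 m on the ground.
Setting 9389.35 × 10⁻ᴺ ≤ 67 gives 10ᴺ ≥ 140.1, i.e. N ≥ 2.15.
So 3 decimal places suffice (9.39 m); 2 would allow up to 93.9 m.

3 decimal places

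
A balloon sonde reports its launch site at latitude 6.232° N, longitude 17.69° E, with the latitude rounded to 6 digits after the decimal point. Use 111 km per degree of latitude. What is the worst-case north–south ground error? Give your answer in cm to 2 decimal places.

5.55 cm

Rounding to 6 decimal places leaves the latitude within ±5e-07° of the true value.
So the N–S error is at most 5e-07 × 111000 = 0.0555 m.
That is 0.0555 m = 5.55 cm.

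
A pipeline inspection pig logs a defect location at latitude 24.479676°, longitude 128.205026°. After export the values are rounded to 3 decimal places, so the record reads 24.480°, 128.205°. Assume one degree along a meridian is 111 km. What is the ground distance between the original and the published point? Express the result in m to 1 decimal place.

36.1 m

The latitude changed by -0.000324° and the longitude by +0.000026°.
North–south shift: -0.000324 × 111000 = -35.964 m.
East–west at this latitude: 0.000026° × 111000 × cos 24.48° ≈ 0.000026 × 101022 = 2.62657 m.
Combined displacement = (35.964² + 2.62657²)^½ ≈ 36.0598 m.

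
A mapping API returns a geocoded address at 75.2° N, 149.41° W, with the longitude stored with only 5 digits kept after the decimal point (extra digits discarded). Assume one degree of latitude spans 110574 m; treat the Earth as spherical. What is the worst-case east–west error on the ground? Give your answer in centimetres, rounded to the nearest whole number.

28 centimetres

Truncating at 5 decimal places can drop up to a full unit in the last place, so the longitude may be off by as much as 1e-05°.
Parallels shrink by cos φ, so at 75.2° a degree of longitude is 110574 × 0.2554 ≈ 28245.7 m.
East–west error: 1e-05° × 28245.7 m/° ≈ 0.282457 m.
That is 0.282457 m = 28.246 cm.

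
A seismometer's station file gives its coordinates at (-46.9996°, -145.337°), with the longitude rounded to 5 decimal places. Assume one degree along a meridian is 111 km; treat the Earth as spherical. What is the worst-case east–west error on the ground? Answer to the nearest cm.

Rounding to 5 decimal places leaves the longitude within ±5e-06° of the true value.
At latitude 46.9996° a degree of longitude spans 111000 m × cos 46.9996° = 111000 × 0.6820 ≈ 75702.4 m.
East–west error: 5e-06° × 75702.4 m/° ≈ 0.378512 m.
That is 0.378512 m = 37.851 cm.

38 cm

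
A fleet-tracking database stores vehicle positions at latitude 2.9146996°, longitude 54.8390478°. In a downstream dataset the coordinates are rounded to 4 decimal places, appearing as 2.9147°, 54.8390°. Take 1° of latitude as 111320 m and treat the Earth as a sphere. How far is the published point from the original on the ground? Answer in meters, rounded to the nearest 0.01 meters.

5.31 meters

The latitude changed by -0.0000004° and the longitude by +0.0000478°.
North–south shift: -0.0000004 × 111320 = -0.044528 m.
East–west at this latitude: 0.0000478° × 111320 × cos 2.9147° ≈ 0.0000478 × 111176 = 5.31421 m.
Combined displacement = (0.044528² + 5.31421²)^½ ≈ 5.3144 m.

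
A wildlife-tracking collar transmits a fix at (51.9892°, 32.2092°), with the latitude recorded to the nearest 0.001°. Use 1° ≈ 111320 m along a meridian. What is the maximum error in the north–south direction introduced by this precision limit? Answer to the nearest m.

Rounding to 3 decimal places leaves the latitude within ±0.0005° of the true value.
North–south distance: 0.0005° × 111320 m/° = 55.66 m.

56 m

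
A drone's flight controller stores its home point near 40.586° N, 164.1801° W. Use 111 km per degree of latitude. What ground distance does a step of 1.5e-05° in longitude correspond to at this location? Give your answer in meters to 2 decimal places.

1.5e-05° of longitude at 40.586° is 1.5e-05 × 111000 × cos 40.586° ≈ 1.5e-05 × 84296.8 = 1.26445 m.

1.26 meters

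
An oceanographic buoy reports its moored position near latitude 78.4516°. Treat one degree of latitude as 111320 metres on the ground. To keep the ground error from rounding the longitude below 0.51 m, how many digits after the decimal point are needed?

5

At 78.4516° one degree of longitude covers 111320 × cos 78.4516° ≈ 111320 × 0.2002 ≈ 22285.8 m.
With N decimal places the half-ulp bound is 0.5·10⁻ᴺ°, or 0.5·10⁻ᴺ × 22285.8 m on the ground.
Setting 11142.9 × 10⁻ᴺ ≤ 0.51 gives 10ᴺ ≥ 2.185e+04, i.e. N ≥ 4.34.
At 4 places the error can reach 1.11 m, but 5 places keeps it to 0.111 m.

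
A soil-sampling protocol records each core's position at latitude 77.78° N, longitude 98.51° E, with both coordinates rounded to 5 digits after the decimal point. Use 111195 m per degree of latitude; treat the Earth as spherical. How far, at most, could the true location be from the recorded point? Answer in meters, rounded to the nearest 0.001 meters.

Rounding to 5 decimal places leaves each coordinate within ±5e-06° of the true value.
N–S: 5e-06° × 111195 m/° = 0.555975 m.
East–west component at 77.78°: 5e-06° × 111195 × cos 77.78° ≈ 5e-06 × 23536.2 ≈ 0.117681 m.
Worst case both components are at the extreme and orthogonal: √(0.555975² + 0.117681²) ≈ 0.568293 m.

0.568 meters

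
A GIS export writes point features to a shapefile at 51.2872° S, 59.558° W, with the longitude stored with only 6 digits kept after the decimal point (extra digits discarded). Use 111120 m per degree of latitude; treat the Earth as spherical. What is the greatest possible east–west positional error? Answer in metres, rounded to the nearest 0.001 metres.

Truncating at 6 decimal places can drop up to a full unit in the last place, so the longitude may be off by as much as 1e-06°.
One degree of longitude at 51.2872° is 111120 × cos 51.2872° ≈ 111120 × 0.6254 = 69496.3 m.
East–west error: 1e-06° × 69496.3 m/° ≈ 0.0694963 m.

0.069 metres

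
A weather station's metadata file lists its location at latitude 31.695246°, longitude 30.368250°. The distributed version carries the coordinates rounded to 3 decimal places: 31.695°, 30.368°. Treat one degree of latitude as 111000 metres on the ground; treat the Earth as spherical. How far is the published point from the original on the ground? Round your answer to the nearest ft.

118 ft

Δlat = 31.695246 − 31.695 = +0.000246°; Δlon = 30.368250 − 30.368 = +0.000250°.
North–south shift: 0.000246 × 111000 = 27.306 m.
East–west at this latitude: 0.000250° × 111000 × cos 31.695° ≈ 0.000250 × 94445.1 = 23.6113 m.
Distance: √(27.306² + 23.6113²) ≈ 36.0986 m.
In feet: 36.0986 m ÷ 0.3048 ≈ 118.43 ft.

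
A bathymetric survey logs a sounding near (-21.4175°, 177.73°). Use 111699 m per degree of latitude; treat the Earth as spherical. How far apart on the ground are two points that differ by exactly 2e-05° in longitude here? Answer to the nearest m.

One degree of longitude here spans 111699 × cos 21.4175° = 111699 × 0.9309 ≈ 103986 m; 2e-05° of that is 2.07971 m.

2 m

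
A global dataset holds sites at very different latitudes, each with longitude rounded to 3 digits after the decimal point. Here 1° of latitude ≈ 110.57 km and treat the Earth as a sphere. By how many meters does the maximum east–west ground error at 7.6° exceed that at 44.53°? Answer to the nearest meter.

Rounding to 3 decimal places leaves the longitude within ±0.0005° of the true value.
Error at 7.6° = 0.0005° × 110570 × cos 7.6° ≈ 55.285 × 0.9912 = 54.799 m.
At 44.53°: 0.0005° × 110570 × cos 44.53° = 0.0005 × 110570 × 0.7129 ≈ 39.412 m.
So the lower-latitude error exceeds the higher by 54.799 − 39.412 = 15.388 m.

15 meters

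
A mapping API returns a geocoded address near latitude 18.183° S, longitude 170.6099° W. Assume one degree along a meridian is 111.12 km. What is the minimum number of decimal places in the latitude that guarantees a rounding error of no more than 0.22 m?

One degree of latitude covers 111120 m.
With N decimal places the half-ulp bound is 0.5·10⁻ᴺ°, or 0.5·10⁻ᴺ × 111120 m on the ground.
Need 0.5 × 111120 × 10⁻ᴺ ≤ 0.22 → 10⁻ᴺ ≤ 3.960e-06, so N ≥ 5.40.
So 6 decimal places suffice (0.0556 m); 5 would allow up to 0.556 m.

6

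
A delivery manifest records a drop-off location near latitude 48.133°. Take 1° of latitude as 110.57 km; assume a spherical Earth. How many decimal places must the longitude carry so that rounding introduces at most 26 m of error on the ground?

At 48.133° one degree of longitude covers 110570 × cos 48.133° ≈ 110570 × 0.6674 ≈ 73794.8 m.
Rounding to N decimal places gives at most 0.5 × 10⁻ᴺ degrees of error, i.e. 0.5 × 10⁻ᴺ × 73794.8 m.
Setting 36897.4 × 10⁻ᴺ ≤ 26 gives 10ᴺ ≥ 1419, i.e. N ≥ 3.15.
At 3 places the error can reach 36.9 m, but 4 places keeps it to 3.69 m.

4 decimal places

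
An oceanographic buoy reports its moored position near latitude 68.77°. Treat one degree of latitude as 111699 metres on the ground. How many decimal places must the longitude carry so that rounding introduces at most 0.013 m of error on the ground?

7

At 68.77° one degree of longitude covers 111699 × cos 68.77° ≈ 111699 × 0.3621 ≈ 40447.6 m.
With N decimal places the half-ulp bound is 0.5·10⁻ᴺ°, or 0.5·10⁻ᴺ × 40447.6 m on the ground.
Need 0.5 × 40447.6 × 10⁻ᴺ ≤ 0.013 → 10⁻ᴺ ≤ 6.428e-07, so N ≥ 6.19.
N = 6 would give 0.0202 m (too coarse); N = 7 gives 0.00202 m ≤ 0.013 m.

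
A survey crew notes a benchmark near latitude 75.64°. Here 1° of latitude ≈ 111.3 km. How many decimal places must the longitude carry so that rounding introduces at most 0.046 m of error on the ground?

6 decimal places

At 75.64° one degree of longitude covers 111300 × cos 75.64° ≈ 111300 × 0.2480 ≈ 27603.9 m.
Rounding to N decimal places gives at most 0.5 × 10⁻ᴺ degrees of error, i.e. 0.5 × 10⁻ᴺ × 27603.9 m.
Setting 13802 × 10⁻ᴺ ≤ 0.046 gives 10ᴺ ≥ 3e+05, i.e. N ≥ 5.48.
N = 5 would give 0.138 m (too coarse); N = 6 gives 0.0138 m ≤ 0.046 m.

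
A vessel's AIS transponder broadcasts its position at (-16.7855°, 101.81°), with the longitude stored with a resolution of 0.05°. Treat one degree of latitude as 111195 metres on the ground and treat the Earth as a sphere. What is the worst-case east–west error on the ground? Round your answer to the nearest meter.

2661 meters

With a 0.05° grid the true value lies within half a step, ±0.05°/2 = ±0.025°, of the stored one.
One degree of longitude at 16.7855° is 111195 × cos 16.7855° ≈ 111195 × 0.9574 = 106457 m.
Maximum E–W displacement: 0.025 × 106457 = 2661.43 m.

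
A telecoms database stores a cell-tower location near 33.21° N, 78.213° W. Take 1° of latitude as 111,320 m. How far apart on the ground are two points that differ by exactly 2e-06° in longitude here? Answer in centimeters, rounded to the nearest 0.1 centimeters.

2e-06° of longitude at 33.21° is 2e-06 × 111320 × cos 33.21° ≈ 2e-06 × 93138 = 0.186276 m.
That is 0.186276 m = 18.628 cm.

18.6 centimeters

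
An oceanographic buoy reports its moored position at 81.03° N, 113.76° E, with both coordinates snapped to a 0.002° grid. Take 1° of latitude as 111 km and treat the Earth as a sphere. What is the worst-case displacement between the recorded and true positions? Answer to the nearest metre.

With a 0.002° grid the true value lies within half a step, ±0.002°/2 = ±0.001°, of the stored one.
Latitude error → 0.001 × 111000 = 111 m along the meridian.
E–W at 81.03°: 0.001° × 111000 × cos 81.03° = 0.001 × 111000 × 0.1559 ≈ 17.3068 m.
Combining orthogonally: (111² + 17.3068²)^½ ≈ 112.341 m.

112 metres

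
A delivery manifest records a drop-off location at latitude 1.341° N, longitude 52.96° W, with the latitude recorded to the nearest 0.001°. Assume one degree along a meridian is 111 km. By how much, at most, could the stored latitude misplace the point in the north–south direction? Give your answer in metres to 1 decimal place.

Rounding to 3 decimal places leaves the latitude within ±0.0005° of the true value.
North–south distance: 0.0005° × 111000 m/° = 55.5 m.

55.5 metres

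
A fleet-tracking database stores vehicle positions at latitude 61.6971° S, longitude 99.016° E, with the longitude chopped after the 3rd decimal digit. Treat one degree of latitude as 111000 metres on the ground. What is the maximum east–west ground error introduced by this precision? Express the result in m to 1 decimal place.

Truncating at 3 decimal places can drop up to a full unit in the last place, so the longitude may be off by as much as 0.001°.
At latitude 61.6971° a degree of longitude spans 111000 m × cos 61.6971° = 111000 × 0.4741 ≈ 52628.7 m.
So at most 0.001° × 52628.7 ≈ 52.6287 m east–west.

52.6 m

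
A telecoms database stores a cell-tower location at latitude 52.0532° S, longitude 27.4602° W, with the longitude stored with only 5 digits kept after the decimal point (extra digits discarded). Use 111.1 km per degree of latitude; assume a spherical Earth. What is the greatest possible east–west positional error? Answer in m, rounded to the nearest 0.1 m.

Truncating at 5 decimal places can drop up to a full unit in the last place, so the longitude may be off by as much as 1e-05°.
Parallels shrink by cos φ, so at 52.0532° a degree of longitude is 111100 × 0.6149 ≈ 68318.7 m.
So at most 1e-05° × 68318.7 ≈ 0.683187 m east–west.

0.7 m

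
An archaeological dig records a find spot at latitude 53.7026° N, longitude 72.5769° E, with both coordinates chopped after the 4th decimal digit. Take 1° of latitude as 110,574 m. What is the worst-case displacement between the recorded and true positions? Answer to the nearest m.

Truncating at 4 decimal places can drop up to a full unit in the last place, so each coordinate may be off by as much as 0.0001°.
North–south component: 0.0001° × 110574 = 11.0574 m.
E–W at 53.7026°: 0.0001° × 110574 × cos 53.7026° = 0.0001 × 110574 × 0.5920 ≈ 6.54572 m.
The two errors are perpendicular, so the maximum displacement is √(11.0574² + 6.54572²) ≈ 12.8496 m.

13 m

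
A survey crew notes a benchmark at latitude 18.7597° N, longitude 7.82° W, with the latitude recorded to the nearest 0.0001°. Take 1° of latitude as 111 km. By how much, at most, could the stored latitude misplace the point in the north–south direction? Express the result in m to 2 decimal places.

5.55 m

Rounding to 4 decimal places leaves the latitude within ±5e-05° of the true value.
So the N–S error is at most 5e-05 × 111000 = 5.55 m.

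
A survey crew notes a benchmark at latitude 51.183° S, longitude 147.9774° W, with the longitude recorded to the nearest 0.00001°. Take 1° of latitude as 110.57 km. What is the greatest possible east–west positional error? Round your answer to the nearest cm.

Rounding to 5 decimal places leaves the longitude within ±5e-06° of the true value.
At latitude 51.183° a degree of longitude spans 110570 m × cos 51.183° = 110570 × 0.6268 ≈ 69309.1 m.
So at most 5e-06° × 69309.1 ≈ 0.346546 m east–west.
That is 0.346546 m = 34.655 cm.

35 cm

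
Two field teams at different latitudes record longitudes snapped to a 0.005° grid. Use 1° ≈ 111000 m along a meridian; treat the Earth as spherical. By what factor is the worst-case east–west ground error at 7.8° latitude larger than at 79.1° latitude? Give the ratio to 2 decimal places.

5.24

With a 0.005° grid the true value lies within half a step, ±0.005°/2 = ±0.0025°, of the stored one.
Error at 7.8° = 0.0025° × 111000 × cos 7.8° ≈ 277.5 × 0.9907 = 274.93 m.
At 79.1°: 0.0025° × 111000 × cos 79.1° = 0.0025 × 111000 × 0.1891 ≈ 52.474 m.
The ratio reduces to cos 7.8° / cos 79.1° = 0.9907/0.1891 ≈ 5.2394.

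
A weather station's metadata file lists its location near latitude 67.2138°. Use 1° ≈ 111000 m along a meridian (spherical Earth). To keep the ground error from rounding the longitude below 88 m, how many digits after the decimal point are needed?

At 67.2138° one degree of longitude covers 111000 × cos 67.2138° ≈ 111000 × 0.3873 ≈ 42989.6 m.
Rounding to N decimal places gives at most 0.5 × 10⁻ᴺ degrees of error, i.e. 0.5 × 10⁻ᴺ × 42989.6 m.
Need 0.5 × 42989.6 × 10⁻ᴺ ≤ 88 → 10⁻ᴺ ≤ 4.094e-03, so N ≥ 2.39.
At 2 places the error can reach 215 m, but 3 places keeps it to 21.5 m.

3 decimal places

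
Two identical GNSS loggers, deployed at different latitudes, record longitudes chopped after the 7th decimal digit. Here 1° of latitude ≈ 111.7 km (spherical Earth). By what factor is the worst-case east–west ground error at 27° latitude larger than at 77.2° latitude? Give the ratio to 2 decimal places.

4.02

Truncating at 7 decimal places can drop up to a full unit in the last place, so the longitude may be off by as much as 1e-07°.
Error at 27° = 1e-07° × 111700 × cos 27° ≈ 0.01117 × 0.8910 = 0.0099525 m.
Error at 77.2° = 1e-07° × 111700 × cos 77.2° ≈ 0.01117 × 0.2215 = 0.0024747 m.
The ratio reduces to cos 27° / cos 77.2° = 0.8910/0.2215 ≈ 4.0217.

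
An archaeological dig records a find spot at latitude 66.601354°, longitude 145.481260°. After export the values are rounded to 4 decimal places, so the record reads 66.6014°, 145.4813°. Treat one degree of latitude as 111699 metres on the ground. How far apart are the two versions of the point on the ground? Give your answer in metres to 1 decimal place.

Δlat = 66.601354 − 66.6014 = -0.000046°; Δlon = 145.481260 − 145.4813 = -0.000040°.
N–S: -0.000046° × 111699 m/° = -5.13815 m.
East–west at this latitude: -0.000040° × 111699 × cos 66.6014° ≈ -0.000040 × 44358.5 = -1.77434 m.
Hypotenuse of the two orthogonal shifts: √(5.13815² + 1.77434²) = 5.43589 m.

5.4 metres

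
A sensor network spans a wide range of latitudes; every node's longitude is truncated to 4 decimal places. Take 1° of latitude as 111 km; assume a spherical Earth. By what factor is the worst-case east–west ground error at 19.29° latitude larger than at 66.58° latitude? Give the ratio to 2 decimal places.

Truncating at 4 decimal places can drop up to a full unit in the last place, so the longitude may be off by as much as 0.0001°.
Error at 19.29° = 0.0001° × 111000 × cos 19.29° ≈ 11.1 × 0.9439 = 10.477 m.
At 66.58°: 0.0001° × 111000 × cos 66.58° = 0.0001 × 111000 × 0.3975 ≈ 4.4119 m.
Ratio: 10.477 / 4.4119 = cos 19.29° / cos 66.58° ≈ 2.3747.

2.37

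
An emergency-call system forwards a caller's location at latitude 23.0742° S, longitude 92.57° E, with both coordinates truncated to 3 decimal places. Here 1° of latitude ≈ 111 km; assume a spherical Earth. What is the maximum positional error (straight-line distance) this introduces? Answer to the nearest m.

151 m

Truncating at 3 decimal places can drop up to a full unit in the last place, so each coordinate may be off by as much as 0.001°.
N–S: 0.001° × 111000 m/° = 111 m.
Longitude error → 0.001 × 111000 × cos 23.0742° = 0.001 × 111000 × 0.9200 ≈ 102.12 m.
The two errors are perpendicular, so the maximum displacement is √(111² + 102.12²) ≈ 150.829 m.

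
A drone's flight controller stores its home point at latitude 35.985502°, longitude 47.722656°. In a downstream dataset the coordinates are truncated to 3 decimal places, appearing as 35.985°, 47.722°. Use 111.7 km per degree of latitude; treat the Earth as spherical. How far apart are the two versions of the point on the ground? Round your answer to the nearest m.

The latitude changed by +0.000502° and the longitude by +0.000656°.
North–south shift: 0.000502 × 111700 = 56.0734 m.
E–W at 35.985°: 0.000656° × 111700 × cos 35.985° = 0.000656 × 111700 × 0.8092 ≈ 59.2922 m.
Distance: √(56.0734² + 59.2922²) ≈ 81.6075 m.

82 m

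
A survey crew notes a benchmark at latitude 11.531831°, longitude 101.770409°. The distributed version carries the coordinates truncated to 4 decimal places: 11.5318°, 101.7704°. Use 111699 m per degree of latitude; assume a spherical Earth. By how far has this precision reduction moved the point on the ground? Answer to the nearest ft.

12 ft

Δlat = 11.531831 − 11.5318 = +0.000031°; Δlon = 101.770409 − 101.7704 = +0.000009°.
N–S: 0.000031° × 111699 m/° = 3.46267 m.
E–W at 11.5318°: 0.000009° × 111699 × cos 11.5318° = 0.000009 × 111699 × 0.9798 ≈ 0.984998 m.
Hypotenuse of the two orthogonal shifts: √(3.46267² + 0.984998²) = 3.60004 m.
Converting: 3.60004 m × 3.2808 ft/m ≈ 11.811 ft.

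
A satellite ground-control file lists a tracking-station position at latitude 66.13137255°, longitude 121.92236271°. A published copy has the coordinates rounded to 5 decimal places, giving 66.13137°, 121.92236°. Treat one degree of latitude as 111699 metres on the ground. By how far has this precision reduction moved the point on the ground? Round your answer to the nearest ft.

The latitude changed by +0.00000255° and the longitude by +0.00000271°.
North–south shift: 0.00000255 × 111699 = 0.284832 m.
East–west at this latitude: 0.00000271° × 111699 × cos 66.1314° ≈ 0.00000271 × 45198 = 0.122487 m.
Hypotenuse of the two orthogonal shifts: √(0.284832² + 0.122487²) = 0.310052 m.
Converting: 0.310052 m × 3.2808 ft/m ≈ 1.0172 ft.

1 ft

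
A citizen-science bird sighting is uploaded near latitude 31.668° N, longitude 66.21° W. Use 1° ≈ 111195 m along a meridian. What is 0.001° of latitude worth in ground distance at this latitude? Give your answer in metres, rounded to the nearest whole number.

111 metres

Along a meridian 0.001° is 0.001 × 111195 = 111.195 m.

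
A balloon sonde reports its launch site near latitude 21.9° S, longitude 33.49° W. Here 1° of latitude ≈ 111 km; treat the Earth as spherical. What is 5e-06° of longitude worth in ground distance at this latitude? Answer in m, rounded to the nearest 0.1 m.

One degree of longitude here spans 111000 × cos 21.9° = 111000 × 0.9278 ≈ 102990 m; 5e-06° of that is 0.514949 m.

0.5 m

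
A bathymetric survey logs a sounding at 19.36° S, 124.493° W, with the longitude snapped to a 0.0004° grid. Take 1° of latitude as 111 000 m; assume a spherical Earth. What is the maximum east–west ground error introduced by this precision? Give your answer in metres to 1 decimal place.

With a 0.0004° grid the true value lies within half a step, ±0.0004°/2 = ±0.0002°, of the stored one.
Parallels shrink by cos φ, so at 19.36° a degree of longitude is 111000 × 0.9435 ≈ 104723 m.
So at most 0.0002° × 104723 ≈ 20.9447 m east–west.

20.9 metres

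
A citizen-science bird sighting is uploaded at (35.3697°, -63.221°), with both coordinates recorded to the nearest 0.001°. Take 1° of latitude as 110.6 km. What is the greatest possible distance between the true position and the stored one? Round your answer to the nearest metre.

Rounding to 3 decimal places leaves each coordinate within ±0.0005° of the true value.
Latitude error → 0.0005 × 110600 = 55.3 m along the meridian.
East–west component at 35.3697°: 0.0005° × 110600 × cos 35.3697° ≈ 0.0005 × 90187 ≈ 45.0935 m.
Worst case both components are at the extreme and orthogonal: √(55.3² + 45.0935²) ≈ 71.3548 m.

71 metres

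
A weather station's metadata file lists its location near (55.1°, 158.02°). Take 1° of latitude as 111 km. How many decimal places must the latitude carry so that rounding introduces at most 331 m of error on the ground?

3 decimal places

One degree of latitude covers 111000 m.
With N decimal places the half-ulp bound is 0.5·10⁻ᴺ°, or 0.5·10⁻ᴺ × 111000 m on the ground.
Need 0.5 × 111000 × 10⁻ᴺ ≤ 331 → 10⁻ᴺ ≤ 5.964e-03, so N ≥ 2.22.
N = 2 would give 555 m (too coarse); N = 3 gives 55.5 m ≤ 331 m.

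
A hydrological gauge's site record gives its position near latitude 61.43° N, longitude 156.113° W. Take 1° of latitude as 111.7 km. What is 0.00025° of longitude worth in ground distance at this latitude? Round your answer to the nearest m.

0.00025° of longitude at 61.43° is 0.00025 × 111700 × cos 61.43° ≈ 0.00025 × 53418.5 = 13.3546 m.

13 m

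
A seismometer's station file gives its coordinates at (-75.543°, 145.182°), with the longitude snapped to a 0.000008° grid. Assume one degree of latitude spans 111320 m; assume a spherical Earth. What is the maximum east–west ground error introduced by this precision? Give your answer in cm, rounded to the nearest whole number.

11 cm

With a 0.000008° grid the true value lies within half a step, ±0.000008°/2 = ±4e-06°, of the stored one.
At latitude 75.543° a degree of longitude spans 111320 m × cos 75.543° = 111320 × 0.2497 ≈ 27791.4 m.
Maximum E–W displacement: 4e-06 × 27791.4 = 0.111166 m.
That is 0.111166 m = 11.117 cm.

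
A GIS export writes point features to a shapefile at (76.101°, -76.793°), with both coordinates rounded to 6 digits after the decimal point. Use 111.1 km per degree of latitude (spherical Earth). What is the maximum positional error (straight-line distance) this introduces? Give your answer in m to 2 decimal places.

0.06 m

Rounding to 6 decimal places leaves each coordinate within ±5e-07° of the true value.
Latitude error → 5e-07 × 111100 = 0.05555 m along the meridian.
E–W at 76.101°: 5e-07° × 111100 × cos 76.101° = 5e-07 × 111100 × 0.2402 ≈ 0.0133437 m.
Combining orthogonally: (0.05555² + 0.0133437²)^½ ≈ 0.0571302 m.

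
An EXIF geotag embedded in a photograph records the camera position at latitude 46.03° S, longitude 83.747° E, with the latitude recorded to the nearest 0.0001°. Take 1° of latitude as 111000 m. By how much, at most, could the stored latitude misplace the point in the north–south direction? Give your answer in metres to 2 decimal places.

5.55 metres

Rounding to 4 decimal places leaves the latitude within ±5e-05° of the true value.
Along the meridian that is 5e-05° × 111000 m/° = 5.55 m.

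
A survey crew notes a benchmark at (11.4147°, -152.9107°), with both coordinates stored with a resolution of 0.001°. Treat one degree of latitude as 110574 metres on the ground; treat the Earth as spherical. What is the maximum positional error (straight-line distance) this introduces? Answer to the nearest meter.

With a 0.001° grid the true value lies within half a step, ±0.001°/2 = ±0.0005°, of the stored one.
N–S: 0.0005° × 110574 m/° = 55.287 m.
Longitude error → 0.0005 × 110574 × cos 11.4147° = 0.0005 × 110574 × 0.9802 ≈ 54.1934 m.
Combining orthogonally: (55.287² + 54.1934²)^½ ≈ 77.4182 m.

77 meters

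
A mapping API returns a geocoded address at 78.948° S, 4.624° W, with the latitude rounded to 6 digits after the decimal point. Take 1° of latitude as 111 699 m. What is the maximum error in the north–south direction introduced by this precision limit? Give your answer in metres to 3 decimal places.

0.056 metres

Rounding to 6 decimal places leaves the latitude within ±5e-07° of the true value.
So the N–S error is at most 5e-07 × 111699 = 0.0558495 m.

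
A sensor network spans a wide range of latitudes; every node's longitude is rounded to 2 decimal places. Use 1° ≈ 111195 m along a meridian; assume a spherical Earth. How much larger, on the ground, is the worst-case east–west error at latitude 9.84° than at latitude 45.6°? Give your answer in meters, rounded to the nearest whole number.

Rounding to 2 decimal places leaves the longitude within ±0.005° of the true value.
Error at 9.84° = 0.005° × 111195 × cos 9.84° ≈ 555.98 × 0.9853 = 547.8 m.
At 45.6°: 0.005° × 111195 × cos 45.6° = 0.005 × 111195 × 0.6997 ≈ 389 m.
Difference: 547.8 − 389 = 158.8 m.

159 meters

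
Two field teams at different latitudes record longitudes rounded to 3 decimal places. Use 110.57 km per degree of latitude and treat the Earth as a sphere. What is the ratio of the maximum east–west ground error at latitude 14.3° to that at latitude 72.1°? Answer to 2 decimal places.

Rounding to 3 decimal places leaves the longitude within ±0.0005° of the true value.
At 14.3°: 0.0005° × 110570 × cos 14.3° = 0.0005 × 110570 × 0.9690 ≈ 53.572 m.
Error at 72.1° = 0.0005° × 110570 × cos 72.1° ≈ 55.285 × 0.3074 = 16.992 m.
Ratio: 53.572 / 16.992 = cos 14.3° / cos 72.1° ≈ 3.1527.

3.15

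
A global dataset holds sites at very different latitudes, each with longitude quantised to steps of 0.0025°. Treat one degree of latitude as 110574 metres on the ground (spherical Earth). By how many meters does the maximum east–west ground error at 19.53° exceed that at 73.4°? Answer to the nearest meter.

91 meters

With a 0.0025° grid the true value lies within half a step, ±0.0025°/2 = ±0.00125°, of the stored one.
At 19.53°: 0.00125° × 110574 × cos 19.53° = 0.00125 × 110574 × 0.9425 ≈ 130.27 m.
At 73.4°: 0.00125° × 110574 × cos 73.4° = 0.00125 × 110574 × 0.2857 ≈ 39.487 m.
Difference: 130.27 − 39.487 = 90.778 m.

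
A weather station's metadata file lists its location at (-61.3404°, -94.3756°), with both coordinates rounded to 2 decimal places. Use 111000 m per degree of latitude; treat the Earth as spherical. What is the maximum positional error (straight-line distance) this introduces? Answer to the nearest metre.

Rounding to 2 decimal places leaves each coordinate within ±0.005° of the true value.
N–S: 0.005° × 111000 m/° = 555 m.
Longitude error → 0.005 × 111000 × cos 61.3404° = 0.005 × 111000 × 0.4796 ≈ 266.181 m.
The two errors are perpendicular, so the maximum displacement is √(555² + 266.181²) ≈ 615.53 m.

616 metres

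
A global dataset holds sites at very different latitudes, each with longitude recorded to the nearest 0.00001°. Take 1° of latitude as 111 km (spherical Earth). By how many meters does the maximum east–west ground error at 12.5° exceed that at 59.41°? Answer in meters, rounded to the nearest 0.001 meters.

0.259 meters

Rounding to 5 decimal places leaves the longitude within ±5e-06° of the true value.
At 12.5°: 5e-06° × 111000 × cos 12.5° = 5e-06 × 111000 × 0.9763 ≈ 0.54184 m.
Error at 59.41° = 5e-06° × 111000 × cos 59.41° ≈ 0.555 × 0.5089 = 0.28243 m.
So the lower-latitude error exceeds the higher by 0.54184 − 0.28243 = 0.25941 m.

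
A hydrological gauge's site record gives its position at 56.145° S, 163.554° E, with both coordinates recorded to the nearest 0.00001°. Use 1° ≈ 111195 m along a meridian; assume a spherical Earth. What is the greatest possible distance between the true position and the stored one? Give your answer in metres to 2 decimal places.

Rounding to 5 decimal places leaves each coordinate within ±5e-06° of the true value.
North–south component: 5e-06° × 111195 = 0.555975 m.
Longitude error → 5e-06 × 111195 × cos 56.145° = 5e-06 × 111195 × 0.5571 ≈ 0.30973 m.
Worst case both components are at the extreme and orthogonal: √(0.555975² + 0.30973²) ≈ 0.636428 m.

0.64 metres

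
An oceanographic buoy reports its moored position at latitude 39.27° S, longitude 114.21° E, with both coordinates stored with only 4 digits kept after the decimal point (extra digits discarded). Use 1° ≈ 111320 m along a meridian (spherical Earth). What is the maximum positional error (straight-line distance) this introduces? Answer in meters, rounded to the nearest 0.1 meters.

Truncating at 4 decimal places can drop up to a full unit in the last place, so each coordinate may be off by as much as 0.0001°.
North–south component: 0.0001° × 111320 = 11.132 m.
East–west component at 39.27°: 0.0001° × 111320 × cos 39.27° ≈ 0.0001 × 86180.8 ≈ 8.61808 m.
The two errors are perpendicular, so the maximum displacement is √(11.132² + 8.61808²) ≈ 14.0781 m.

14.1 meters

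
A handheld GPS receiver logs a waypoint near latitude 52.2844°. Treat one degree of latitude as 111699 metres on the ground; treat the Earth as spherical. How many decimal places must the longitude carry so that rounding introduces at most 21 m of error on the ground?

At 52.2844° one degree of longitude covers 111699 × cos 52.2844° ≈ 111699 × 0.6117 ≈ 68331 m.
Rounding to N decimal places gives at most 0.5 × 10⁻ᴺ degrees of error, i.e. 0.5 × 10⁻ᴺ × 68331 m.
Setting 34165.5 × 10⁻ᴺ ≤ 21 gives 10ᴺ ≥ 1627, i.e. N ≥ 3.21.
So 4 decimal places suffice (3.42 m); 3 would allow up to 34.2 m.

4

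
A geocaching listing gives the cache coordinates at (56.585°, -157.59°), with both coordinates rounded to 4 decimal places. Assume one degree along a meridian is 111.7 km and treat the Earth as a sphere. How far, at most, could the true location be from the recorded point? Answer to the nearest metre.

Rounding to 4 decimal places leaves each coordinate within ±5e-05° of the true value.
North–south component: 5e-05° × 111700 = 5.585 m.
E–W at 56.585°: 5e-05° × 111700 × cos 56.585° = 5e-05 × 111700 × 0.5507 ≈ 3.07566 m.
Worst case both components are at the extreme and orthogonal: √(5.585² + 3.07566²) ≈ 6.37588 m.

6 metres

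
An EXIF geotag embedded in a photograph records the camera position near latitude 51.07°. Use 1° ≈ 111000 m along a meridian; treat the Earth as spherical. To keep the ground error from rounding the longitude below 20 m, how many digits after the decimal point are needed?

At 51.07° one degree of longitude covers 111000 × cos 51.07° ≈ 111000 × 0.6284 ≈ 69749.1 m.
Rounding to N decimal places gives at most 0.5 × 10⁻ᴺ degrees of error, i.e. 0.5 × 10⁻ᴺ × 69749.1 m.
Need 0.5 × 69749.1 × 10⁻ᴺ ≤ 20 → 10⁻ᴺ ≤ 5.735e-04, so N ≥ 3.24.
So 4 decimal places suffice (3.49 m); 3 would allow up to 34.9 m.

4 decimal places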